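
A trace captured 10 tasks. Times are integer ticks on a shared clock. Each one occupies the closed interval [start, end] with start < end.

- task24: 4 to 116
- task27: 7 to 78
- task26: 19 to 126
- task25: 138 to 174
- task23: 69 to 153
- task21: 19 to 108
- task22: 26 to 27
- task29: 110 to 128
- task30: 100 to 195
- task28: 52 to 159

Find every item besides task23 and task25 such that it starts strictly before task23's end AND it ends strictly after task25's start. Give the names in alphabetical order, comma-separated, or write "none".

task28, task30

Conditions: its start is strictly before task23's end (X.start < 153) AND its end is strictly after task25's start (X.end > 138).
task21: start 19 < 153? ✓; end 108 > 138? ✗ → no.
task22: start 26 < 153? ✓; end 27 > 138? ✗ → no.
task24: start 4 < 153? ✓; end 116 > 138? ✗ → no.
task26: start 19 < 153? ✓; end 126 > 138? ✗ → no.
task27: start 7 < 153? ✓; end 78 > 138? ✗ → no.
task28: start 52 < 153? ✓; end 159 > 138? ✓ → yes.
task29: start 110 < 153? ✓; end 128 > 138? ✗ → no.
task30: start 100 < 153? ✓; end 195 > 138? ✓ → yes.
Result: task28, task30.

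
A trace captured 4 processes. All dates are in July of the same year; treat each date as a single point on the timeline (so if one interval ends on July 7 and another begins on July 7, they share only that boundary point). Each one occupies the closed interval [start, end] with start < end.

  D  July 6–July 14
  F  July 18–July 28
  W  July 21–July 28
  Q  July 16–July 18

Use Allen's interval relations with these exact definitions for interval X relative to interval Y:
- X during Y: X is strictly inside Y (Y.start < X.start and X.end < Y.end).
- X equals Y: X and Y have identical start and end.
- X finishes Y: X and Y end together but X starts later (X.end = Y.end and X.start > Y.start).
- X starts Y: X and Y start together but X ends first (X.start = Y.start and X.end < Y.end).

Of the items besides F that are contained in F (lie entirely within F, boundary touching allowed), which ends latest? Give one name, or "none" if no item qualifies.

Target F = [July 18, July 28].
D [July 6, July 14] → before → excluded.
Q [July 16, July 18] → meets → excluded.
W [July 21, July 28] → finishes → candidate.
Among candidates, latest end is July 28 → W.

W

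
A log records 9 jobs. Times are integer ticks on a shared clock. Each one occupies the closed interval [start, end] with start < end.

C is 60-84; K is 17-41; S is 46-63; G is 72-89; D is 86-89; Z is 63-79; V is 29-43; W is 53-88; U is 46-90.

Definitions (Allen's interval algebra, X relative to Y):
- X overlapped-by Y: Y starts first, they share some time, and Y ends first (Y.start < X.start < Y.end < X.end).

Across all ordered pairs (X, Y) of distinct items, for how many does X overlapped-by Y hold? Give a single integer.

Checking all 72 ordered pairs for relation 'overlapped-by'; matching pairs in alphabetical order:
(C, S): C overlapped-by S ✓
(D, W): D overlapped-by W ✓
(G, C): G overlapped-by C ✓
(G, W): G overlapped-by W ✓
(G, Z): G overlapped-by Z ✓
(V, K): V overlapped-by K ✓
(W, S): W overlapped-by S ✓
Count: 7.

7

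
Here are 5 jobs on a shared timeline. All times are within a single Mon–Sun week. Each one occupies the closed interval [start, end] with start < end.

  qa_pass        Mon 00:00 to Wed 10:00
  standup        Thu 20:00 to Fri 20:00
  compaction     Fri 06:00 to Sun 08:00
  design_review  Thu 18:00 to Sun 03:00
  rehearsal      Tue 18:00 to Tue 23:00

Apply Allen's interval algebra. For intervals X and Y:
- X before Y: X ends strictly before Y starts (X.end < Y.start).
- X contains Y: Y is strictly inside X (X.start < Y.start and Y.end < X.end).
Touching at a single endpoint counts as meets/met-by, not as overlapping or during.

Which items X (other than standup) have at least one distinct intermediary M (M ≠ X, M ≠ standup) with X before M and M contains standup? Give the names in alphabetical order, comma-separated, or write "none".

qa_pass, rehearsal

Target standup = [Thu 20:00, Fri 20:00].
Intermediaries M with M contains standup: design_review.
Via design_review — items with X before design_review: qa_pass, rehearsal.
Union: qa_pass, rehearsal.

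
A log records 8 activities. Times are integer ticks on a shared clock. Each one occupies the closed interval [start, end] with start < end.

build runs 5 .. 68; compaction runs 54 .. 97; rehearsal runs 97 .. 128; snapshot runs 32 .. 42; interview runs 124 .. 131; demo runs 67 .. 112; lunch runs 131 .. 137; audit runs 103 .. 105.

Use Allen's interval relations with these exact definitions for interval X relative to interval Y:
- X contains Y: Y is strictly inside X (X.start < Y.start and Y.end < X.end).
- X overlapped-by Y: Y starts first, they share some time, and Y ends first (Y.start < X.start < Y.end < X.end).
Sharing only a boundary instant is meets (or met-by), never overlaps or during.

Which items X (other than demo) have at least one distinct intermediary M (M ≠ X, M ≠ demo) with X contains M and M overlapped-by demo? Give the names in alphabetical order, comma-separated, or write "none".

none

Target demo = [67, 112].
Intermediaries M with M overlapped-by demo: rehearsal.
Via rehearsal — items with X contains rehearsal: none.
Union: none.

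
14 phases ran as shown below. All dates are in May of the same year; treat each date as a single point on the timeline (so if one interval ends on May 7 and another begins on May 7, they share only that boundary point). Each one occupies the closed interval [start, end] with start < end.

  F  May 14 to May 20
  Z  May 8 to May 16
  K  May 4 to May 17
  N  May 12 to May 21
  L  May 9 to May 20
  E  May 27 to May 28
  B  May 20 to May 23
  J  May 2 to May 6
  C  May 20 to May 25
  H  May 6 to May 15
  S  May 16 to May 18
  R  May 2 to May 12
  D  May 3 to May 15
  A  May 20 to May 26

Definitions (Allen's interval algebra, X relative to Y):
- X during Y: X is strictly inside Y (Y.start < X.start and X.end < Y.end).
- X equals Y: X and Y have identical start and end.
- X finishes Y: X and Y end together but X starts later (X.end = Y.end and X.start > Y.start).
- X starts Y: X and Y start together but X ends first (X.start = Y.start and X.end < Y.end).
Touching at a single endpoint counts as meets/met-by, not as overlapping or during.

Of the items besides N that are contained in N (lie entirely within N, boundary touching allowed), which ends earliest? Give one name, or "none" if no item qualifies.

Target N = [May 12, May 21].
A [May 20, May 26] → overlapped-by → excluded.
B [May 20, May 23] → overlapped-by → excluded.
C [May 20, May 25] → overlapped-by → excluded.
D [May 3, May 15] → overlaps → excluded.
E [May 27, May 28] → after → excluded.
F [May 14, May 20] → during → candidate.
H [May 6, May 15] → overlaps → excluded.
J [May 2, May 6] → before → excluded.
K [May 4, May 17] → overlaps → excluded.
L [May 9, May 20] → overlaps → excluded.
R [May 2, May 12] → meets → excluded.
S [May 16, May 18] → during → candidate.
Z [May 8, May 16] → overlaps → excluded.
Among candidates, earliest end is May 18 → S.

S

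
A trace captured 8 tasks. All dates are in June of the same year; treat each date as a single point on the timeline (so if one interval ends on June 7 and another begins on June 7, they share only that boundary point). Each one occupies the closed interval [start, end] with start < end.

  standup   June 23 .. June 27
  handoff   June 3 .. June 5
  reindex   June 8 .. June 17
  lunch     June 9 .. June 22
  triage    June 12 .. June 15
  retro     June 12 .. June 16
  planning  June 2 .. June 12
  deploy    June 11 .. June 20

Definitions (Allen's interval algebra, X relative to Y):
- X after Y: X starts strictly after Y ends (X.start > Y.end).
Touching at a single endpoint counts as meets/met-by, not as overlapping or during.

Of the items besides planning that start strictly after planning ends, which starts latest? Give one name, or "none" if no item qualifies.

standup

Target planning = [June 2, June 12].
deploy [June 11, June 20] → overlapped-by → excluded.
handoff [June 3, June 5] → during → excluded.
lunch [June 9, June 22] → overlapped-by → excluded.
reindex [June 8, June 17] → overlapped-by → excluded.
retro [June 12, June 16] → met-by → excluded.
standup [June 23, June 27] → after → candidate.
triage [June 12, June 15] → met-by → excluded.
Among candidates, latest start is June 23 → standup.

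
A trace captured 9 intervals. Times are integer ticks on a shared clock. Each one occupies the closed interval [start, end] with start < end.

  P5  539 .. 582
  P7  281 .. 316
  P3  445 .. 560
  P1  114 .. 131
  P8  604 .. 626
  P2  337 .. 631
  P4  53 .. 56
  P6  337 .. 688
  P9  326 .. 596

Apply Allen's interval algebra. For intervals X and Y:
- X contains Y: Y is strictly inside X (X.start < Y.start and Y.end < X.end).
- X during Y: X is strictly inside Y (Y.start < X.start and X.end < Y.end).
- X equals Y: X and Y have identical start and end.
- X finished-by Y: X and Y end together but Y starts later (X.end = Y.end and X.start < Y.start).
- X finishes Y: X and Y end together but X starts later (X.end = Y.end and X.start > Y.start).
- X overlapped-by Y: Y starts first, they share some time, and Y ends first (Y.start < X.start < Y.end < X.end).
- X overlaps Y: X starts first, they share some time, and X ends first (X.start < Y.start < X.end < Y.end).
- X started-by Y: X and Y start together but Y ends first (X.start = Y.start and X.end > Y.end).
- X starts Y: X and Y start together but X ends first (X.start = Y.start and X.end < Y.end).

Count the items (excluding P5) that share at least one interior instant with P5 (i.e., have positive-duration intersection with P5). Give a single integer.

4

Target P5 = [539, 582].
P1 [114, 131] → before → no.
P2 [337, 631] → contains → counts.
P3 [445, 560] → overlaps → counts.
P4 [53, 56] → before → no.
P6 [337, 688] → contains → counts.
P7 [281, 316] → before → no.
P8 [604, 626] → after → no.
P9 [326, 596] → contains → counts.
Total: 4.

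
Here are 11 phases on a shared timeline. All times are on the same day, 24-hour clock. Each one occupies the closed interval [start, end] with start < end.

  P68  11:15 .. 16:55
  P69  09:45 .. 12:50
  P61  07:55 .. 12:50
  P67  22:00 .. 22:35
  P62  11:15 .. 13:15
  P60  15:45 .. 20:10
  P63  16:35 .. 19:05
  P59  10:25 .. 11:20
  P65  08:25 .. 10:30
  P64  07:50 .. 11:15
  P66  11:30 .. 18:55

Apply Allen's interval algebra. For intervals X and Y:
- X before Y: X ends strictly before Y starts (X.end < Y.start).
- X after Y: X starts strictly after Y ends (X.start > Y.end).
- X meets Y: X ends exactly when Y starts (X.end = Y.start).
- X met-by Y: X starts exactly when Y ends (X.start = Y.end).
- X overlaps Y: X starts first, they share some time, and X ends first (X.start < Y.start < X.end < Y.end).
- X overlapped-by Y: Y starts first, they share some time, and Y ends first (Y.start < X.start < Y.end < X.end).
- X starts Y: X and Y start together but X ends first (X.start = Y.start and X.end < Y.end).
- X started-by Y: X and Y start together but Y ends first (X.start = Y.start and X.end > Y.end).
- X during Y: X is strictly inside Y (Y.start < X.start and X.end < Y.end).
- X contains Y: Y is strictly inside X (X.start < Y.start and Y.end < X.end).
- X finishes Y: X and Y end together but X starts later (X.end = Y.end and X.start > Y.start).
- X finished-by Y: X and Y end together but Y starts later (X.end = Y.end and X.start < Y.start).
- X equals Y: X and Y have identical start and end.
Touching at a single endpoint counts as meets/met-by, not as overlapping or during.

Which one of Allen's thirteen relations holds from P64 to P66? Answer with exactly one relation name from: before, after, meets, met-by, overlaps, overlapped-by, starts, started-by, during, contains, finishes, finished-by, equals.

before

P64 = [07:50, 11:15]; P66 = [11:30, 18:55].
Compare endpoints: P64.start < P66.start, P64.start < P66.end, P64.end < P66.start, P64.end < P66.end.
That pattern is 'before'.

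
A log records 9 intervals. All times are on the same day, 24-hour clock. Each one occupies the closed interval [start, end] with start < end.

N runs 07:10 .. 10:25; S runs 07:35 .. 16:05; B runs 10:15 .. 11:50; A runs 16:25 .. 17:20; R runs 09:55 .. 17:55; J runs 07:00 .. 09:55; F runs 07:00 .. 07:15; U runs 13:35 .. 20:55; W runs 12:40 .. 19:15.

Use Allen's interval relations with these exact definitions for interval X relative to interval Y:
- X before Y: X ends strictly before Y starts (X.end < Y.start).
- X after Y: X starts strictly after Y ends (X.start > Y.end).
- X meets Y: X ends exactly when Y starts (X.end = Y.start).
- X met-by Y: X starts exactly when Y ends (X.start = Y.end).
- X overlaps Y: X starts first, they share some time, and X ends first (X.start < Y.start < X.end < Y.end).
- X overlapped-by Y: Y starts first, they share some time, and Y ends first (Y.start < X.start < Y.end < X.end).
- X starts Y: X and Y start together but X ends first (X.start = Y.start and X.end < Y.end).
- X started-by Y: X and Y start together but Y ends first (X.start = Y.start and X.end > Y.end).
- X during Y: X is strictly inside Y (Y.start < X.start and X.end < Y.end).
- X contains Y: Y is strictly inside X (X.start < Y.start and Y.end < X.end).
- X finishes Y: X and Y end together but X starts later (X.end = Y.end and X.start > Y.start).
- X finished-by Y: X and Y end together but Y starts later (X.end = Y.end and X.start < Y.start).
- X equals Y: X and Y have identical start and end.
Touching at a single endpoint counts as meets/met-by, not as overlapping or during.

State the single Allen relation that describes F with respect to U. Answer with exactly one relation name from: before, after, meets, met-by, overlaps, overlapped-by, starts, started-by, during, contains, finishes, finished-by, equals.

before

F = [07:00, 07:15]; U = [13:35, 20:55].
Compare endpoints: F.start < U.start, F.start < U.end, F.end < U.start, F.end < U.end.
That pattern is 'before'.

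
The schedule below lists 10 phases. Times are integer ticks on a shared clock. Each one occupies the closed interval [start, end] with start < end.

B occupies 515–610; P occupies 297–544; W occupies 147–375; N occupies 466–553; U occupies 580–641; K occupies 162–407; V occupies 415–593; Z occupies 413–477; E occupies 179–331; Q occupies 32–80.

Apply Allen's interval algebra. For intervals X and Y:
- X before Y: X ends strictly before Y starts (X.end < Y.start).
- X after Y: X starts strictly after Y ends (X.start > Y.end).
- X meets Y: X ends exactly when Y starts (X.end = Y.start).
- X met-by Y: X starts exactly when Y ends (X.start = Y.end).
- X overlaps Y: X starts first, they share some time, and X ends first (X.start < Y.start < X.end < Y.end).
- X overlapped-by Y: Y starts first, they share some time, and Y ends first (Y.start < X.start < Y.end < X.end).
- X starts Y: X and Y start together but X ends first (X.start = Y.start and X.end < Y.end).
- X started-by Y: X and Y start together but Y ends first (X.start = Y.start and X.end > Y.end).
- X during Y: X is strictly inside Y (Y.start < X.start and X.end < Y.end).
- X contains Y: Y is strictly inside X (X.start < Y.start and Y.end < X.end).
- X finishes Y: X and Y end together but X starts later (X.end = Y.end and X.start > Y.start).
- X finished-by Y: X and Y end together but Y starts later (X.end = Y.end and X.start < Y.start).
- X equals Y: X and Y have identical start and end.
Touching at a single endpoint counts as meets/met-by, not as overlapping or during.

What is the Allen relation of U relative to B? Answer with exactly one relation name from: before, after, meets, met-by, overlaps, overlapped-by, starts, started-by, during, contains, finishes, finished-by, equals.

overlapped-by

U = [580, 641]; B = [515, 610].
Compare endpoints: U.start > B.start, U.start < B.end, U.end > B.start, U.end > B.end.
That pattern is 'overlapped-by'.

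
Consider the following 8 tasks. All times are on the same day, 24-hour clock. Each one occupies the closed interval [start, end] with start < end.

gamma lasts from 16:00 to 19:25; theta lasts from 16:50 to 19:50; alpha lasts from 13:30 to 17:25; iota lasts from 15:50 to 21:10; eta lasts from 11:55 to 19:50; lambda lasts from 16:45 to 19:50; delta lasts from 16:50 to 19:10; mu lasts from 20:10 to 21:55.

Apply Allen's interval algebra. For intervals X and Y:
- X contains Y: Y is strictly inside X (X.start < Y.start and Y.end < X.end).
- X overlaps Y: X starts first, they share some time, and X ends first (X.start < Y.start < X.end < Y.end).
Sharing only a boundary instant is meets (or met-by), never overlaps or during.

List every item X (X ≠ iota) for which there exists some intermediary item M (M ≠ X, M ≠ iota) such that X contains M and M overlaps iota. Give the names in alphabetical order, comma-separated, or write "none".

Target iota = [15:50, 21:10].
Intermediaries M with M overlaps iota: alpha, eta.
Via alpha — items with X contains alpha: eta.
Via eta — items with X contains eta: none.
Union: eta.

eta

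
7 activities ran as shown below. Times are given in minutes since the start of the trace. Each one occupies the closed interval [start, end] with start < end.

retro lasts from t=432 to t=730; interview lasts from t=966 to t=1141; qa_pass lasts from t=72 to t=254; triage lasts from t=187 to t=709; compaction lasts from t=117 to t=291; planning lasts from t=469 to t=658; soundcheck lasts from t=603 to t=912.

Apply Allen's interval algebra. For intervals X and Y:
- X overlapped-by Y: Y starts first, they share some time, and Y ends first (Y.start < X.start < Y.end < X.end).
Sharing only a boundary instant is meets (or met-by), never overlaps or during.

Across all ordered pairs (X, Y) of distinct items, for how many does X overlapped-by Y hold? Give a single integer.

Checking all 42 ordered pairs for relation 'overlapped-by'; matching pairs in alphabetical order:
(compaction, qa_pass): compaction overlapped-by qa_pass ✓
(retro, triage): retro overlapped-by triage ✓
(soundcheck, planning): soundcheck overlapped-by planning ✓
(soundcheck, retro): soundcheck overlapped-by retro ✓
(soundcheck, triage): soundcheck overlapped-by triage ✓
(triage, compaction): triage overlapped-by compaction ✓
(triage, qa_pass): triage overlapped-by qa_pass ✓
Count: 7.

7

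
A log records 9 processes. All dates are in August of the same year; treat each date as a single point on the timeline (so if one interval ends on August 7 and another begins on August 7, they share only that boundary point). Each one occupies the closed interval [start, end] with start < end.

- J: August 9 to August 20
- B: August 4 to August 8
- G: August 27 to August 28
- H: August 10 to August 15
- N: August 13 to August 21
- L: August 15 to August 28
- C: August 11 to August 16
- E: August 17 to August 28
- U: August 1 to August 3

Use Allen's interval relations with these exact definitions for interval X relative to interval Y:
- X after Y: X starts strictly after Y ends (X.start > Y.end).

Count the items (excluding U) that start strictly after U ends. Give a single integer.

8

Target U = [August 1, August 3].
B [August 4, August 8] → after → counts.
C [August 11, August 16] → after → counts.
E [August 17, August 28] → after → counts.
G [August 27, August 28] → after → counts.
H [August 10, August 15] → after → counts.
J [August 9, August 20] → after → counts.
L [August 15, August 28] → after → counts.
N [August 13, August 21] → after → counts.
Total: 8.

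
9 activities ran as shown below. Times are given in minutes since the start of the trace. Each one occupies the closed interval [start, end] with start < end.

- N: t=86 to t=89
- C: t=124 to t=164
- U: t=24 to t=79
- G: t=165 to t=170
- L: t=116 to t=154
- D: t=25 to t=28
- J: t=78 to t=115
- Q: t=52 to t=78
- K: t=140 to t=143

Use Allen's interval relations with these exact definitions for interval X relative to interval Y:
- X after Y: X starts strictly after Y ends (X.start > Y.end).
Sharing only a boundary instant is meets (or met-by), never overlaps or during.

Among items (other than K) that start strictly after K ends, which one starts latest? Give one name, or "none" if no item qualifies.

G

Target K = [t=140, t=143].
C [t=124, t=164] → contains → excluded.
D [t=25, t=28] → before → excluded.
G [t=165, t=170] → after → candidate.
J [t=78, t=115] → before → excluded.
L [t=116, t=154] → contains → excluded.
N [t=86, t=89] → before → excluded.
Q [t=52, t=78] → before → excluded.
U [t=24, t=79] → before → excluded.
Among candidates, latest start is t=165 → G.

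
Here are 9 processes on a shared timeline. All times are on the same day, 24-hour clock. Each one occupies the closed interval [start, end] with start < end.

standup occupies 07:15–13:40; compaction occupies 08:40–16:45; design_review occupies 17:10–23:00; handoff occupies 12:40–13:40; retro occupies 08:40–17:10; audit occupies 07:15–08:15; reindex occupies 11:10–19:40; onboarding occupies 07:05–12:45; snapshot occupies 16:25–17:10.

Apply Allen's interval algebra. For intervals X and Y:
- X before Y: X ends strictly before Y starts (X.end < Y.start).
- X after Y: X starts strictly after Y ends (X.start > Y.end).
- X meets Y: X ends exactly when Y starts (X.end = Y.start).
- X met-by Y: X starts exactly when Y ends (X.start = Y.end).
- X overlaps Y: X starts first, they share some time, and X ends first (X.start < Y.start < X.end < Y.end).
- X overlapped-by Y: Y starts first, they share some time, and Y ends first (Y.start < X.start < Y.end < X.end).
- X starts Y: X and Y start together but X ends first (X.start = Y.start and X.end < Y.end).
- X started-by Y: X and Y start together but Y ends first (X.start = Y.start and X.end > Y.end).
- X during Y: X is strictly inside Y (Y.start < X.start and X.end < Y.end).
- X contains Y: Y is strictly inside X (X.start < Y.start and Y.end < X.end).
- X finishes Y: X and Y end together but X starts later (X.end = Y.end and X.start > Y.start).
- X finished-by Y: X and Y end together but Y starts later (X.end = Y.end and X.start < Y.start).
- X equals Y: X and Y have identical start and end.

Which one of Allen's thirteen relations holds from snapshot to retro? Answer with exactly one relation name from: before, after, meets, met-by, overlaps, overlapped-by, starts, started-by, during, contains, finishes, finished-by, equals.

snapshot = [16:25, 17:10]; retro = [08:40, 17:10].
Compare endpoints: snapshot.start > retro.start, snapshot.start < retro.end, snapshot.end > retro.start, snapshot.end = retro.end.
That pattern is 'finishes'.

finishes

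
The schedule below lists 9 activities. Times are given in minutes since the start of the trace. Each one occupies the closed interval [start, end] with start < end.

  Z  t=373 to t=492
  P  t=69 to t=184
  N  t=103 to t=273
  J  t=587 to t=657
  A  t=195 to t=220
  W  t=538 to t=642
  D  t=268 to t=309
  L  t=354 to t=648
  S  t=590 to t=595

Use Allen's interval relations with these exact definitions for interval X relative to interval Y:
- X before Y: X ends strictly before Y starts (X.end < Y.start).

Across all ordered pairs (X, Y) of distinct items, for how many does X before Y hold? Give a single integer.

26

Checking all 72 ordered pairs for relation 'before'; matching pairs in alphabetical order:
(A, D): A before D ✓
(A, J): A before J ✓
(A, L): A before L ✓
(A, S): A before S ✓
(A, W): A before W ✓
(A, Z): A before Z ✓
(D, J): D before J ✓
(D, L): D before L ✓
(D, S): D before S ✓
(D, W): D before W ✓
(D, Z): D before Z ✓
(N, J): N before J ✓
(N, L): N before L ✓
(N, S): N before S ✓
(N, W): N before W ✓
(N, Z): N before Z ✓
(P, A): P before A ✓
(P, D): P before D ✓
(P, J): P before J ✓
(P, L): P before L ✓
(P, S): P before S ✓
(P, W): P before W ✓
(P, Z): P before Z ✓
(Z, J): Z before J ✓
... plus 2 further pairs not listed.
Count: 26.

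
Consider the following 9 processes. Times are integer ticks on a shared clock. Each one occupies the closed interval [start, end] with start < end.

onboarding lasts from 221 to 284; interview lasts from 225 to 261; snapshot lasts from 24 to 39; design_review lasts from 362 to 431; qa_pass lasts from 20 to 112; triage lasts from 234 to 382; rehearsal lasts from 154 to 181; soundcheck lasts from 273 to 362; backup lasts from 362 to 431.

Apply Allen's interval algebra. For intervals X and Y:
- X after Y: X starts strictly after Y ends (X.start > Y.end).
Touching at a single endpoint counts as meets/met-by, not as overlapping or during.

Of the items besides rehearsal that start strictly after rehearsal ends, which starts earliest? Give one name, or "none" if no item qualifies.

onboarding

Target rehearsal = [154, 181].
backup [362, 431] → after → candidate.
design_review [362, 431] → after → candidate.
interview [225, 261] → after → candidate.
onboarding [221, 284] → after → candidate.
qa_pass [20, 112] → before → excluded.
snapshot [24, 39] → before → excluded.
soundcheck [273, 362] → after → candidate.
triage [234, 382] → after → candidate.
Among candidates, earliest start is 221 → onboarding.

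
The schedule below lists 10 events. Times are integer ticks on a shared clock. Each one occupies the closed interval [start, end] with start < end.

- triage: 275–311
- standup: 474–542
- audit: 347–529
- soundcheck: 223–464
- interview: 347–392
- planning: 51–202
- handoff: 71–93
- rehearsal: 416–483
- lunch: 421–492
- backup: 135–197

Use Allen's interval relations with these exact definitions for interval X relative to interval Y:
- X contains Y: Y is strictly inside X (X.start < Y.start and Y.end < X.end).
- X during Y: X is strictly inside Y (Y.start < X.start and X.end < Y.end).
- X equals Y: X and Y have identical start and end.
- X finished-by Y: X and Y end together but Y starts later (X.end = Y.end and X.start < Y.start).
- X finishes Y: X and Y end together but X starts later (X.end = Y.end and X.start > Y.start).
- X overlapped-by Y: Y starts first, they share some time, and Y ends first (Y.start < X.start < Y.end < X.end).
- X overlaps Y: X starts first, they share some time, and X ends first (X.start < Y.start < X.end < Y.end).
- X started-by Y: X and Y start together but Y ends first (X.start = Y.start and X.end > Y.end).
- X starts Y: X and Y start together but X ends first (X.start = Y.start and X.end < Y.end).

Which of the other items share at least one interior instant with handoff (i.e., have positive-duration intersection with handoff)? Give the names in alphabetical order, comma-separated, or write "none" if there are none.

Target handoff = [71, 93].
audit [347, 529] → after → no.
backup [135, 197] → after → no.
interview [347, 392] → after → no.
lunch [421, 492] → after → no.
planning [51, 202] → contains → yes.
rehearsal [416, 483] → after → no.
soundcheck [223, 464] → after → no.
standup [474, 542] → after → no.
triage [275, 311] → after → no.
Result: planning.

planning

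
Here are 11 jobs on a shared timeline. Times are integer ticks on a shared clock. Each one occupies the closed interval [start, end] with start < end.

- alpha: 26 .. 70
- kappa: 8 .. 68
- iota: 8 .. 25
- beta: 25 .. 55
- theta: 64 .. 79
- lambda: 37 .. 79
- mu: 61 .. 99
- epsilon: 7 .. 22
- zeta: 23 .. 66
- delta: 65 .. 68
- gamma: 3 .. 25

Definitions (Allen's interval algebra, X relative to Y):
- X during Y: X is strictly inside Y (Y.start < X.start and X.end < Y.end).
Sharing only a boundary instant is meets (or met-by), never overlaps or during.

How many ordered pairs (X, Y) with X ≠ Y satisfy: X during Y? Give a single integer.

9

Checking all 110 ordered pairs for relation 'during'; matching pairs in alphabetical order:
(beta, kappa): beta during kappa ✓
(beta, zeta): beta during zeta ✓
(delta, alpha): delta during alpha ✓
(delta, lambda): delta during lambda ✓
(delta, mu): delta during mu ✓
(delta, theta): delta during theta ✓
(epsilon, gamma): epsilon during gamma ✓
(theta, mu): theta during mu ✓
(zeta, kappa): zeta during kappa ✓
Count: 9.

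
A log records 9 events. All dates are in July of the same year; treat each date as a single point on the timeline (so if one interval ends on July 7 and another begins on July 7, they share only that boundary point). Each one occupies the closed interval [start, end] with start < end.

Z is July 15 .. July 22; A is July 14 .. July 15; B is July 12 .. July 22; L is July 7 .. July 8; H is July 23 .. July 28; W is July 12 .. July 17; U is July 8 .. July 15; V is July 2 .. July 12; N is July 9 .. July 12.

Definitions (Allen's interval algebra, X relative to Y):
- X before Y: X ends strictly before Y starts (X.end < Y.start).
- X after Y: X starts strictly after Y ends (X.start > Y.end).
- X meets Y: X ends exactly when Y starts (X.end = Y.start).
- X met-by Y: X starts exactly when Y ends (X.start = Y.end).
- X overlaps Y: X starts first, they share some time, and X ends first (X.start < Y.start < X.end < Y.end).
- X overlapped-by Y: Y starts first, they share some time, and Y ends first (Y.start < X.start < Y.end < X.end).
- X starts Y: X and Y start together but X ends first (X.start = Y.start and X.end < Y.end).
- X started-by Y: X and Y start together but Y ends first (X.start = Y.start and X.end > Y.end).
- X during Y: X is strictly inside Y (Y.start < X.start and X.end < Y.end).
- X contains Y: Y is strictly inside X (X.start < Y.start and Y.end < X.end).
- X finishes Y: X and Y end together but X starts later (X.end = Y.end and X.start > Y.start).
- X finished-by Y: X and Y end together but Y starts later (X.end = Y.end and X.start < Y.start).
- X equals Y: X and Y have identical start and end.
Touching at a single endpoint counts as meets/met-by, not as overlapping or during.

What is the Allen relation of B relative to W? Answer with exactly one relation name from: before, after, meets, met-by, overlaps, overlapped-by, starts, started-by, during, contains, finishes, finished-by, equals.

started-by

B = [July 12, July 22]; W = [July 12, July 17].
Compare endpoints: B.start = W.start, B.start < W.end, B.end > W.start, B.end > W.end.
That pattern is 'started-by'.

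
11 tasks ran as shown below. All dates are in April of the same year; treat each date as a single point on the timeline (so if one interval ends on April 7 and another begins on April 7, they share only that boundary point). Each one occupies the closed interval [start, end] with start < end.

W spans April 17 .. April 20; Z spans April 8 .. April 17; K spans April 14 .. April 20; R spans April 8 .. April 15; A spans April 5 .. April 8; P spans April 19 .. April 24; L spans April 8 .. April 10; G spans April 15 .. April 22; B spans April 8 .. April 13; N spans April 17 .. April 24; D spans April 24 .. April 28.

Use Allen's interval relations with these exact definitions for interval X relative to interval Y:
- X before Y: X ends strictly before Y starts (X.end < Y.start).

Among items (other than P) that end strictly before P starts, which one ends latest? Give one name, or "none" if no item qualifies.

Z

Target P = [April 19, April 24].
A [April 5, April 8] → before → candidate.
B [April 8, April 13] → before → candidate.
D [April 24, April 28] → met-by → excluded.
G [April 15, April 22] → overlaps → excluded.
K [April 14, April 20] → overlaps → excluded.
L [April 8, April 10] → before → candidate.
N [April 17, April 24] → finished-by → excluded.
R [April 8, April 15] → before → candidate.
W [April 17, April 20] → overlaps → excluded.
Z [April 8, April 17] → before → candidate.
Among candidates, latest end is April 17 → Z.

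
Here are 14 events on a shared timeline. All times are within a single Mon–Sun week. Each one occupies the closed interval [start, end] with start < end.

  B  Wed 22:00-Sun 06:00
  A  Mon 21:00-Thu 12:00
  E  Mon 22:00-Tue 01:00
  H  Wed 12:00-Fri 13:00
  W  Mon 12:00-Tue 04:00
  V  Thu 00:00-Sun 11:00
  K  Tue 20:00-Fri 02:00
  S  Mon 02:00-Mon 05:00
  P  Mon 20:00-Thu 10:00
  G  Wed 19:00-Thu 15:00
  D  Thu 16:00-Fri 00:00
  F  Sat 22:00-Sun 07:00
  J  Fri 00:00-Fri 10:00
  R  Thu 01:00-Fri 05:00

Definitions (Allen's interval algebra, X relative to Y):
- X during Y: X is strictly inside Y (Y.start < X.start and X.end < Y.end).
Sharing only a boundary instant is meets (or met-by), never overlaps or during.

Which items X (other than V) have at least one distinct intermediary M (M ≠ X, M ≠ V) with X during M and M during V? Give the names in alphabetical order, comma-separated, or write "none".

D

Target V = [Thu 00:00, Sun 11:00].
Intermediaries M with M during V: D, F, J, R.
Via D — items with X during D: none.
Via F — items with X during F: none.
Via J — items with X during J: none.
Via R — items with X during R: D.
Union: D.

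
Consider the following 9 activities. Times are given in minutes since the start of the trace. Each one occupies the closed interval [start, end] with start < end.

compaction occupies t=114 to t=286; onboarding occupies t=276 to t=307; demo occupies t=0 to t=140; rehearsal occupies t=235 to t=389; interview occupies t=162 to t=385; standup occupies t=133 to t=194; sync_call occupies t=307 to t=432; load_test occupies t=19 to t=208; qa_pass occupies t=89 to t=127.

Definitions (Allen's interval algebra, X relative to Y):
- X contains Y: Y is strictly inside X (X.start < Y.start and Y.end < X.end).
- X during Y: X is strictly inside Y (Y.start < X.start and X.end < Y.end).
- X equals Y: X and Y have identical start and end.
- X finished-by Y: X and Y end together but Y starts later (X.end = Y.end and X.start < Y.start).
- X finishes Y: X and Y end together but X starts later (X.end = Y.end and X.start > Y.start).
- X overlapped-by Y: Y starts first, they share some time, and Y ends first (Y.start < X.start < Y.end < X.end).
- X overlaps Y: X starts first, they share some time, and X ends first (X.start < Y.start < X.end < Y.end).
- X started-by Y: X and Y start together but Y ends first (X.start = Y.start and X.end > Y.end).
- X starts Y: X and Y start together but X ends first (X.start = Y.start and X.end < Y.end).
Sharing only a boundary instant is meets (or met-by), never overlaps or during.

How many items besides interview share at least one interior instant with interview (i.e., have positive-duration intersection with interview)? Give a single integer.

6

Target interview = [t=162, t=385].
compaction [t=114, t=286] → overlaps → counts.
demo [t=0, t=140] → before → no.
load_test [t=19, t=208] → overlaps → counts.
onboarding [t=276, t=307] → during → counts.
qa_pass [t=89, t=127] → before → no.
rehearsal [t=235, t=389] → overlapped-by → counts.
standup [t=133, t=194] → overlaps → counts.
sync_call [t=307, t=432] → overlapped-by → counts.
Total: 6.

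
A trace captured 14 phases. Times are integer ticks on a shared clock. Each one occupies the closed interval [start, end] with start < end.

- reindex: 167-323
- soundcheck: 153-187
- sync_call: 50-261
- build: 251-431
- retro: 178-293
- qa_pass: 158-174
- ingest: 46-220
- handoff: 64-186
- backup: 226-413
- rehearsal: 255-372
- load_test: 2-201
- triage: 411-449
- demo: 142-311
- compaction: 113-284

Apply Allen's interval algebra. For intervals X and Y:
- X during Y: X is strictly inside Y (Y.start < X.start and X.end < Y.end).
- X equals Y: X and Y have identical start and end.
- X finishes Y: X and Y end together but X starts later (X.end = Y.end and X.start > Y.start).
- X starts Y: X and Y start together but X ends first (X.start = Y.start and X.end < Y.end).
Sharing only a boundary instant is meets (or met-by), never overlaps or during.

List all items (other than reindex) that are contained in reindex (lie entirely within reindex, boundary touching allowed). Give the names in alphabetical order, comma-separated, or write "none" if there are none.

Target reindex = [167, 323].
backup [226, 413] → overlapped-by → no.
build [251, 431] → overlapped-by → no.
compaction [113, 284] → overlaps → no.
demo [142, 311] → overlaps → no.
handoff [64, 186] → overlaps → no.
ingest [46, 220] → overlaps → no.
load_test [2, 201] → overlaps → no.
qa_pass [158, 174] → overlaps → no.
rehearsal [255, 372] → overlapped-by → no.
retro [178, 293] → during → yes.
soundcheck [153, 187] → overlaps → no.
sync_call [50, 261] → overlaps → no.
triage [411, 449] → after → no.
Result: retro.

retro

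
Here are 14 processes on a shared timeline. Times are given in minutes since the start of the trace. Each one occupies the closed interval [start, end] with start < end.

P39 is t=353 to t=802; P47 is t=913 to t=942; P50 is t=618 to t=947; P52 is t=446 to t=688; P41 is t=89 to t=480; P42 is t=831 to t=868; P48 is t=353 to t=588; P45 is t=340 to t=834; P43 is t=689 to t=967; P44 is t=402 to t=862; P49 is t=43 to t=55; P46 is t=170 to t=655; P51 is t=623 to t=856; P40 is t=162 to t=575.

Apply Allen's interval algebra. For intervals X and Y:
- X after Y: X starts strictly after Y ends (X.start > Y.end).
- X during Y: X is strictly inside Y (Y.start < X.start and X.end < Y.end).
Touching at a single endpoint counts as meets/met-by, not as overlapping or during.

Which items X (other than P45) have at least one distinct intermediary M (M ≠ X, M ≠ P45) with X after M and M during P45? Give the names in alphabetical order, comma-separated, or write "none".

Target P45 = [t=340, t=834].
Intermediaries M with M during P45: P39, P48, P52.
Via P39 — items with X after P39: P42, P47.
Via P48 — items with X after P48: P42, P43, P47, P50, P51.
Via P52 — items with X after P52: P42, P43, P47.
Union: P42, P43, P47, P50, P51.

P42, P43, P47, P50, P51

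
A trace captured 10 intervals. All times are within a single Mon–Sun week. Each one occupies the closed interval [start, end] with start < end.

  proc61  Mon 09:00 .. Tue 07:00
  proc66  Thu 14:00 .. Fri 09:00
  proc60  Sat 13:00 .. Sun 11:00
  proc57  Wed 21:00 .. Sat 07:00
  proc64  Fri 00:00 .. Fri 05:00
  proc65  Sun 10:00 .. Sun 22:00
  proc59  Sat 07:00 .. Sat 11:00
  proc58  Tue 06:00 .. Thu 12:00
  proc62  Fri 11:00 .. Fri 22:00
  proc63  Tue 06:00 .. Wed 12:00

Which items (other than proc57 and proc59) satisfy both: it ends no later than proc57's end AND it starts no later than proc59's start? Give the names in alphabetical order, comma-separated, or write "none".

Conditions: its end is no later than proc57's end (X.end <= Sat 07:00) AND its start is no later than proc59's start (X.start <= Sat 07:00).
proc58: end Thu 12:00 <= Sat 07:00? ✓; start Tue 06:00 <= Sat 07:00? ✓ → yes.
proc60: end Sun 11:00 <= Sat 07:00? ✗; start Sat 13:00 <= Sat 07:00? ✗ → no.
proc61: end Tue 07:00 <= Sat 07:00? ✓; start Mon 09:00 <= Sat 07:00? ✓ → yes.
proc62: end Fri 22:00 <= Sat 07:00? ✓; start Fri 11:00 <= Sat 07:00? ✓ → yes.
proc63: end Wed 12:00 <= Sat 07:00? ✓; start Tue 06:00 <= Sat 07:00? ✓ → yes.
proc64: end Fri 05:00 <= Sat 07:00? ✓; start Fri 00:00 <= Sat 07:00? ✓ → yes.
proc65: end Sun 22:00 <= Sat 07:00? ✗; start Sun 10:00 <= Sat 07:00? ✗ → no.
proc66: end Fri 09:00 <= Sat 07:00? ✓; start Thu 14:00 <= Sat 07:00? ✓ → yes.
Result: proc58, proc61, proc62, proc63, proc64, proc66.

proc58, proc61, proc62, proc63, proc64, proc66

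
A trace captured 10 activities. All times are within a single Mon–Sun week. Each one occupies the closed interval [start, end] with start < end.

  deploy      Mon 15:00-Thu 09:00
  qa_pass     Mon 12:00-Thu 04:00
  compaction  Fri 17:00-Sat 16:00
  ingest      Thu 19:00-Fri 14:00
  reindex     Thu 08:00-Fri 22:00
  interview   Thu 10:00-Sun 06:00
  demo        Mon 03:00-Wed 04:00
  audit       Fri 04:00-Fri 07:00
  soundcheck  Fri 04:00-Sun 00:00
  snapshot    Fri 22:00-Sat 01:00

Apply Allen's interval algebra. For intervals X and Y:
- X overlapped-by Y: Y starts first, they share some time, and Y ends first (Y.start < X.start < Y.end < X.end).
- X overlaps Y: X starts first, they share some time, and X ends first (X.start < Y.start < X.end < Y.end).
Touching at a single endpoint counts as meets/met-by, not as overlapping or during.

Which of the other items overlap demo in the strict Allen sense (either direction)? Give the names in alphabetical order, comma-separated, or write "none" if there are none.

deploy, qa_pass

Target demo = [Mon 03:00, Wed 04:00].
audit [Fri 04:00, Fri 07:00] → after → no.
compaction [Fri 17:00, Sat 16:00] → after → no.
deploy [Mon 15:00, Thu 09:00] → overlapped-by → yes.
ingest [Thu 19:00, Fri 14:00] → after → no.
interview [Thu 10:00, Sun 06:00] → after → no.
qa_pass [Mon 12:00, Thu 04:00] → overlapped-by → yes.
reindex [Thu 08:00, Fri 22:00] → after → no.
snapshot [Fri 22:00, Sat 01:00] → after → no.
soundcheck [Fri 04:00, Sun 00:00] → after → no.
Result: deploy, qa_pass.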